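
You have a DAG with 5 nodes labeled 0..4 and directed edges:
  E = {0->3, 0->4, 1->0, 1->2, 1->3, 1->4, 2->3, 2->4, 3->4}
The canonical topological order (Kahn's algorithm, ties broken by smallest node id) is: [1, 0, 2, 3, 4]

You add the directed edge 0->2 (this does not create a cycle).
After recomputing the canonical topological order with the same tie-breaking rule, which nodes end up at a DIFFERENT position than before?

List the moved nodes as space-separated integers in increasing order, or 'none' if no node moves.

Answer: none

Derivation:
Old toposort: [1, 0, 2, 3, 4]
Added edge 0->2
Recompute Kahn (smallest-id tiebreak):
  initial in-degrees: [1, 0, 2, 3, 4]
  ready (indeg=0): [1]
  pop 1: indeg[0]->0; indeg[2]->1; indeg[3]->2; indeg[4]->3 | ready=[0] | order so far=[1]
  pop 0: indeg[2]->0; indeg[3]->1; indeg[4]->2 | ready=[2] | order so far=[1, 0]
  pop 2: indeg[3]->0; indeg[4]->1 | ready=[3] | order so far=[1, 0, 2]
  pop 3: indeg[4]->0 | ready=[4] | order so far=[1, 0, 2, 3]
  pop 4: no out-edges | ready=[] | order so far=[1, 0, 2, 3, 4]
New canonical toposort: [1, 0, 2, 3, 4]
Compare positions:
  Node 0: index 1 -> 1 (same)
  Node 1: index 0 -> 0 (same)
  Node 2: index 2 -> 2 (same)
  Node 3: index 3 -> 3 (same)
  Node 4: index 4 -> 4 (same)
Nodes that changed position: none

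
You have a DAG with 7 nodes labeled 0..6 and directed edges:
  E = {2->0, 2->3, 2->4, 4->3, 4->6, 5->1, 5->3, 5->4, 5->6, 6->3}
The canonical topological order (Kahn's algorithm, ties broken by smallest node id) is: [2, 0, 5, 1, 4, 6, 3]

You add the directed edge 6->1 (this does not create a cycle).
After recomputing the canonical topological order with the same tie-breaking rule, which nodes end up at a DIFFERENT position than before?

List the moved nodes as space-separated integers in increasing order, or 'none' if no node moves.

Answer: 1 4 6

Derivation:
Old toposort: [2, 0, 5, 1, 4, 6, 3]
Added edge 6->1
Recompute Kahn (smallest-id tiebreak):
  initial in-degrees: [1, 2, 0, 4, 2, 0, 2]
  ready (indeg=0): [2, 5]
  pop 2: indeg[0]->0; indeg[3]->3; indeg[4]->1 | ready=[0, 5] | order so far=[2]
  pop 0: no out-edges | ready=[5] | order so far=[2, 0]
  pop 5: indeg[1]->1; indeg[3]->2; indeg[4]->0; indeg[6]->1 | ready=[4] | order so far=[2, 0, 5]
  pop 4: indeg[3]->1; indeg[6]->0 | ready=[6] | order so far=[2, 0, 5, 4]
  pop 6: indeg[1]->0; indeg[3]->0 | ready=[1, 3] | order so far=[2, 0, 5, 4, 6]
  pop 1: no out-edges | ready=[3] | order so far=[2, 0, 5, 4, 6, 1]
  pop 3: no out-edges | ready=[] | order so far=[2, 0, 5, 4, 6, 1, 3]
New canonical toposort: [2, 0, 5, 4, 6, 1, 3]
Compare positions:
  Node 0: index 1 -> 1 (same)
  Node 1: index 3 -> 5 (moved)
  Node 2: index 0 -> 0 (same)
  Node 3: index 6 -> 6 (same)
  Node 4: index 4 -> 3 (moved)
  Node 5: index 2 -> 2 (same)
  Node 6: index 5 -> 4 (moved)
Nodes that changed position: 1 4 6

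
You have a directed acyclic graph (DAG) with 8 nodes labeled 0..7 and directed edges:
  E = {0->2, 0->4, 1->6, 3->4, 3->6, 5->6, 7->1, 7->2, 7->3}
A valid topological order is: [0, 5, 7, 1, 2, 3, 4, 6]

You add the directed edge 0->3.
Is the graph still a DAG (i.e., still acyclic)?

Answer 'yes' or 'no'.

Answer: yes

Derivation:
Given toposort: [0, 5, 7, 1, 2, 3, 4, 6]
Position of 0: index 0; position of 3: index 5
New edge 0->3: forward
Forward edge: respects the existing order. Still a DAG, same toposort still valid.
Still a DAG? yes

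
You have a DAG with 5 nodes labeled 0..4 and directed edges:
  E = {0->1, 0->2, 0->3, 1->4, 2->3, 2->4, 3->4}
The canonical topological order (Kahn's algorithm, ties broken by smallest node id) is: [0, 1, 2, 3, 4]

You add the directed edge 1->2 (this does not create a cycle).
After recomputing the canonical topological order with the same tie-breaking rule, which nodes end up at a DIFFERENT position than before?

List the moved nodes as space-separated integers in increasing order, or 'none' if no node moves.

Old toposort: [0, 1, 2, 3, 4]
Added edge 1->2
Recompute Kahn (smallest-id tiebreak):
  initial in-degrees: [0, 1, 2, 2, 3]
  ready (indeg=0): [0]
  pop 0: indeg[1]->0; indeg[2]->1; indeg[3]->1 | ready=[1] | order so far=[0]
  pop 1: indeg[2]->0; indeg[4]->2 | ready=[2] | order so far=[0, 1]
  pop 2: indeg[3]->0; indeg[4]->1 | ready=[3] | order so far=[0, 1, 2]
  pop 3: indeg[4]->0 | ready=[4] | order so far=[0, 1, 2, 3]
  pop 4: no out-edges | ready=[] | order so far=[0, 1, 2, 3, 4]
New canonical toposort: [0, 1, 2, 3, 4]
Compare positions:
  Node 0: index 0 -> 0 (same)
  Node 1: index 1 -> 1 (same)
  Node 2: index 2 -> 2 (same)
  Node 3: index 3 -> 3 (same)
  Node 4: index 4 -> 4 (same)
Nodes that changed position: none

Answer: none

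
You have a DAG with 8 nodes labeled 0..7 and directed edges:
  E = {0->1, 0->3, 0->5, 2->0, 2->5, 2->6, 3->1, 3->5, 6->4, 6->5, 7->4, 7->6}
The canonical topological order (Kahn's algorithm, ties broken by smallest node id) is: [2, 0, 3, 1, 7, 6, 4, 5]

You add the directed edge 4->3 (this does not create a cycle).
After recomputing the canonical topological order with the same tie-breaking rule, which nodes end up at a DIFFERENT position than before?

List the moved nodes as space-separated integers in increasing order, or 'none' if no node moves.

Answer: 1 3 4 6 7

Derivation:
Old toposort: [2, 0, 3, 1, 7, 6, 4, 5]
Added edge 4->3
Recompute Kahn (smallest-id tiebreak):
  initial in-degrees: [1, 2, 0, 2, 2, 4, 2, 0]
  ready (indeg=0): [2, 7]
  pop 2: indeg[0]->0; indeg[5]->3; indeg[6]->1 | ready=[0, 7] | order so far=[2]
  pop 0: indeg[1]->1; indeg[3]->1; indeg[5]->2 | ready=[7] | order so far=[2, 0]
  pop 7: indeg[4]->1; indeg[6]->0 | ready=[6] | order so far=[2, 0, 7]
  pop 6: indeg[4]->0; indeg[5]->1 | ready=[4] | order so far=[2, 0, 7, 6]
  pop 4: indeg[3]->0 | ready=[3] | order so far=[2, 0, 7, 6, 4]
  pop 3: indeg[1]->0; indeg[5]->0 | ready=[1, 5] | order so far=[2, 0, 7, 6, 4, 3]
  pop 1: no out-edges | ready=[5] | order so far=[2, 0, 7, 6, 4, 3, 1]
  pop 5: no out-edges | ready=[] | order so far=[2, 0, 7, 6, 4, 3, 1, 5]
New canonical toposort: [2, 0, 7, 6, 4, 3, 1, 5]
Compare positions:
  Node 0: index 1 -> 1 (same)
  Node 1: index 3 -> 6 (moved)
  Node 2: index 0 -> 0 (same)
  Node 3: index 2 -> 5 (moved)
  Node 4: index 6 -> 4 (moved)
  Node 5: index 7 -> 7 (same)
  Node 6: index 5 -> 3 (moved)
  Node 7: index 4 -> 2 (moved)
Nodes that changed position: 1 3 4 6 7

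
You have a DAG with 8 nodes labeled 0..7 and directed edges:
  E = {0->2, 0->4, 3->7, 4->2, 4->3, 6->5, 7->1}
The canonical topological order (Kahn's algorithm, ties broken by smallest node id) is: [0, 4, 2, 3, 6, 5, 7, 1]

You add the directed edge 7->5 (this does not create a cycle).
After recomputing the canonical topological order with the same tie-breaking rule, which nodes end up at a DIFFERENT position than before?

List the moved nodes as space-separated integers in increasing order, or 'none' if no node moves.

Answer: 1 5 7

Derivation:
Old toposort: [0, 4, 2, 3, 6, 5, 7, 1]
Added edge 7->5
Recompute Kahn (smallest-id tiebreak):
  initial in-degrees: [0, 1, 2, 1, 1, 2, 0, 1]
  ready (indeg=0): [0, 6]
  pop 0: indeg[2]->1; indeg[4]->0 | ready=[4, 6] | order so far=[0]
  pop 4: indeg[2]->0; indeg[3]->0 | ready=[2, 3, 6] | order so far=[0, 4]
  pop 2: no out-edges | ready=[3, 6] | order so far=[0, 4, 2]
  pop 3: indeg[7]->0 | ready=[6, 7] | order so far=[0, 4, 2, 3]
  pop 6: indeg[5]->1 | ready=[7] | order so far=[0, 4, 2, 3, 6]
  pop 7: indeg[1]->0; indeg[5]->0 | ready=[1, 5] | order so far=[0, 4, 2, 3, 6, 7]
  pop 1: no out-edges | ready=[5] | order so far=[0, 4, 2, 3, 6, 7, 1]
  pop 5: no out-edges | ready=[] | order so far=[0, 4, 2, 3, 6, 7, 1, 5]
New canonical toposort: [0, 4, 2, 3, 6, 7, 1, 5]
Compare positions:
  Node 0: index 0 -> 0 (same)
  Node 1: index 7 -> 6 (moved)
  Node 2: index 2 -> 2 (same)
  Node 3: index 3 -> 3 (same)
  Node 4: index 1 -> 1 (same)
  Node 5: index 5 -> 7 (moved)
  Node 6: index 4 -> 4 (same)
  Node 7: index 6 -> 5 (moved)
Nodes that changed position: 1 5 7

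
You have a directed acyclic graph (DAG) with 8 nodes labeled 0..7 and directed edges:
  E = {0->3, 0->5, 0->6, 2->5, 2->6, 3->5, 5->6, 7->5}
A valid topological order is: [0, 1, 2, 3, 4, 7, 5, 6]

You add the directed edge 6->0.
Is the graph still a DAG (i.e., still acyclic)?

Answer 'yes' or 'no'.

Answer: no

Derivation:
Given toposort: [0, 1, 2, 3, 4, 7, 5, 6]
Position of 6: index 7; position of 0: index 0
New edge 6->0: backward (u after v in old order)
Backward edge: old toposort is now invalid. Check if this creates a cycle.
Does 0 already reach 6? Reachable from 0: [0, 3, 5, 6]. YES -> cycle!
Still a DAG? no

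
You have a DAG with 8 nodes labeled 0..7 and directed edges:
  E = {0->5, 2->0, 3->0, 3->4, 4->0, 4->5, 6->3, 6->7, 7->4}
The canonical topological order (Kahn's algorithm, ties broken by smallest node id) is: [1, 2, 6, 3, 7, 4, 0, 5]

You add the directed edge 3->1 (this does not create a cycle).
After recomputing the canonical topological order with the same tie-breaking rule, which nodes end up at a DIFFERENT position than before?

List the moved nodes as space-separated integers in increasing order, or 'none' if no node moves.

Old toposort: [1, 2, 6, 3, 7, 4, 0, 5]
Added edge 3->1
Recompute Kahn (smallest-id tiebreak):
  initial in-degrees: [3, 1, 0, 1, 2, 2, 0, 1]
  ready (indeg=0): [2, 6]
  pop 2: indeg[0]->2 | ready=[6] | order so far=[2]
  pop 6: indeg[3]->0; indeg[7]->0 | ready=[3, 7] | order so far=[2, 6]
  pop 3: indeg[0]->1; indeg[1]->0; indeg[4]->1 | ready=[1, 7] | order so far=[2, 6, 3]
  pop 1: no out-edges | ready=[7] | order so far=[2, 6, 3, 1]
  pop 7: indeg[4]->0 | ready=[4] | order so far=[2, 6, 3, 1, 7]
  pop 4: indeg[0]->0; indeg[5]->1 | ready=[0] | order so far=[2, 6, 3, 1, 7, 4]
  pop 0: indeg[5]->0 | ready=[5] | order so far=[2, 6, 3, 1, 7, 4, 0]
  pop 5: no out-edges | ready=[] | order so far=[2, 6, 3, 1, 7, 4, 0, 5]
New canonical toposort: [2, 6, 3, 1, 7, 4, 0, 5]
Compare positions:
  Node 0: index 6 -> 6 (same)
  Node 1: index 0 -> 3 (moved)
  Node 2: index 1 -> 0 (moved)
  Node 3: index 3 -> 2 (moved)
  Node 4: index 5 -> 5 (same)
  Node 5: index 7 -> 7 (same)
  Node 6: index 2 -> 1 (moved)
  Node 7: index 4 -> 4 (same)
Nodes that changed position: 1 2 3 6

Answer: 1 2 3 6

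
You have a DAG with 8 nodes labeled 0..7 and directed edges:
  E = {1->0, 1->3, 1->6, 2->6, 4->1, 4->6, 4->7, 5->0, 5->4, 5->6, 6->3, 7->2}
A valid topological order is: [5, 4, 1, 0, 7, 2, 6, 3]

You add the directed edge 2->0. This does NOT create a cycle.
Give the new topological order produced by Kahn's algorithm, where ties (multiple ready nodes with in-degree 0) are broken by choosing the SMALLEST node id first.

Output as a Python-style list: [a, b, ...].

Answer: [5, 4, 1, 7, 2, 0, 6, 3]

Derivation:
Old toposort: [5, 4, 1, 0, 7, 2, 6, 3]
Added edge: 2->0
Position of 2 (5) > position of 0 (3). Must reorder: 2 must now come before 0.
Run Kahn's algorithm (break ties by smallest node id):
  initial in-degrees: [3, 1, 1, 2, 1, 0, 4, 1]
  ready (indeg=0): [5]
  pop 5: indeg[0]->2; indeg[4]->0; indeg[6]->3 | ready=[4] | order so far=[5]
  pop 4: indeg[1]->0; indeg[6]->2; indeg[7]->0 | ready=[1, 7] | order so far=[5, 4]
  pop 1: indeg[0]->1; indeg[3]->1; indeg[6]->1 | ready=[7] | order so far=[5, 4, 1]
  pop 7: indeg[2]->0 | ready=[2] | order so far=[5, 4, 1, 7]
  pop 2: indeg[0]->0; indeg[6]->0 | ready=[0, 6] | order so far=[5, 4, 1, 7, 2]
  pop 0: no out-edges | ready=[6] | order so far=[5, 4, 1, 7, 2, 0]
  pop 6: indeg[3]->0 | ready=[3] | order so far=[5, 4, 1, 7, 2, 0, 6]
  pop 3: no out-edges | ready=[] | order so far=[5, 4, 1, 7, 2, 0, 6, 3]
  Result: [5, 4, 1, 7, 2, 0, 6, 3]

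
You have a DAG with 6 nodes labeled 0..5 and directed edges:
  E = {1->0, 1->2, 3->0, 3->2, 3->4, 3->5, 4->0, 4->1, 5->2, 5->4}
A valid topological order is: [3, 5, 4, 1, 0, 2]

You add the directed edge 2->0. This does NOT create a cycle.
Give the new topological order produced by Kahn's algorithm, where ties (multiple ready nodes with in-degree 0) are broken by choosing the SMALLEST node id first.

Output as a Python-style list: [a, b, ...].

Answer: [3, 5, 4, 1, 2, 0]

Derivation:
Old toposort: [3, 5, 4, 1, 0, 2]
Added edge: 2->0
Position of 2 (5) > position of 0 (4). Must reorder: 2 must now come before 0.
Run Kahn's algorithm (break ties by smallest node id):
  initial in-degrees: [4, 1, 3, 0, 2, 1]
  ready (indeg=0): [3]
  pop 3: indeg[0]->3; indeg[2]->2; indeg[4]->1; indeg[5]->0 | ready=[5] | order so far=[3]
  pop 5: indeg[2]->1; indeg[4]->0 | ready=[4] | order so far=[3, 5]
  pop 4: indeg[0]->2; indeg[1]->0 | ready=[1] | order so far=[3, 5, 4]
  pop 1: indeg[0]->1; indeg[2]->0 | ready=[2] | order so far=[3, 5, 4, 1]
  pop 2: indeg[0]->0 | ready=[0] | order so far=[3, 5, 4, 1, 2]
  pop 0: no out-edges | ready=[] | order so far=[3, 5, 4, 1, 2, 0]
  Result: [3, 5, 4, 1, 2, 0]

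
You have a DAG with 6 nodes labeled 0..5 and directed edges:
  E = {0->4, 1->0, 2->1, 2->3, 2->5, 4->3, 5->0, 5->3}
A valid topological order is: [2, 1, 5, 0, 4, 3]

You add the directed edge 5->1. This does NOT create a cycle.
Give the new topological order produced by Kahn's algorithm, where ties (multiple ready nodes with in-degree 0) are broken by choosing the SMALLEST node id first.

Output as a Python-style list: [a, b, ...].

Old toposort: [2, 1, 5, 0, 4, 3]
Added edge: 5->1
Position of 5 (2) > position of 1 (1). Must reorder: 5 must now come before 1.
Run Kahn's algorithm (break ties by smallest node id):
  initial in-degrees: [2, 2, 0, 3, 1, 1]
  ready (indeg=0): [2]
  pop 2: indeg[1]->1; indeg[3]->2; indeg[5]->0 | ready=[5] | order so far=[2]
  pop 5: indeg[0]->1; indeg[1]->0; indeg[3]->1 | ready=[1] | order so far=[2, 5]
  pop 1: indeg[0]->0 | ready=[0] | order so far=[2, 5, 1]
  pop 0: indeg[4]->0 | ready=[4] | order so far=[2, 5, 1, 0]
  pop 4: indeg[3]->0 | ready=[3] | order so far=[2, 5, 1, 0, 4]
  pop 3: no out-edges | ready=[] | order so far=[2, 5, 1, 0, 4, 3]
  Result: [2, 5, 1, 0, 4, 3]

Answer: [2, 5, 1, 0, 4, 3]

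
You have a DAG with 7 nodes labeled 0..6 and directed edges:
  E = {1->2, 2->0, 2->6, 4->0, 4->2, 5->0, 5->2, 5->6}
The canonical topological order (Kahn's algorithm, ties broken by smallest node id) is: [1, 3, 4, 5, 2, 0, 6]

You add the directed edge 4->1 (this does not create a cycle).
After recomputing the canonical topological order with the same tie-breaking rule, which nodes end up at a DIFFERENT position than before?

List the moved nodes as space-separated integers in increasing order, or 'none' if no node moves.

Answer: 1 3 4

Derivation:
Old toposort: [1, 3, 4, 5, 2, 0, 6]
Added edge 4->1
Recompute Kahn (smallest-id tiebreak):
  initial in-degrees: [3, 1, 3, 0, 0, 0, 2]
  ready (indeg=0): [3, 4, 5]
  pop 3: no out-edges | ready=[4, 5] | order so far=[3]
  pop 4: indeg[0]->2; indeg[1]->0; indeg[2]->2 | ready=[1, 5] | order so far=[3, 4]
  pop 1: indeg[2]->1 | ready=[5] | order so far=[3, 4, 1]
  pop 5: indeg[0]->1; indeg[2]->0; indeg[6]->1 | ready=[2] | order so far=[3, 4, 1, 5]
  pop 2: indeg[0]->0; indeg[6]->0 | ready=[0, 6] | order so far=[3, 4, 1, 5, 2]
  pop 0: no out-edges | ready=[6] | order so far=[3, 4, 1, 5, 2, 0]
  pop 6: no out-edges | ready=[] | order so far=[3, 4, 1, 5, 2, 0, 6]
New canonical toposort: [3, 4, 1, 5, 2, 0, 6]
Compare positions:
  Node 0: index 5 -> 5 (same)
  Node 1: index 0 -> 2 (moved)
  Node 2: index 4 -> 4 (same)
  Node 3: index 1 -> 0 (moved)
  Node 4: index 2 -> 1 (moved)
  Node 5: index 3 -> 3 (same)
  Node 6: index 6 -> 6 (same)
Nodes that changed position: 1 3 4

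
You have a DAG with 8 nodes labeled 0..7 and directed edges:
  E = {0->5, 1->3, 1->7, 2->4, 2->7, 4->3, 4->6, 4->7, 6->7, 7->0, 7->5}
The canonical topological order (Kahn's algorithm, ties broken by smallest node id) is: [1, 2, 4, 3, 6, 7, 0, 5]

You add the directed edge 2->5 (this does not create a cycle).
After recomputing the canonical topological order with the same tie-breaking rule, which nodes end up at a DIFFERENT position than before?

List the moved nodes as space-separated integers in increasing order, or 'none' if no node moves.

Old toposort: [1, 2, 4, 3, 6, 7, 0, 5]
Added edge 2->5
Recompute Kahn (smallest-id tiebreak):
  initial in-degrees: [1, 0, 0, 2, 1, 3, 1, 4]
  ready (indeg=0): [1, 2]
  pop 1: indeg[3]->1; indeg[7]->3 | ready=[2] | order so far=[1]
  pop 2: indeg[4]->0; indeg[5]->2; indeg[7]->2 | ready=[4] | order so far=[1, 2]
  pop 4: indeg[3]->0; indeg[6]->0; indeg[7]->1 | ready=[3, 6] | order so far=[1, 2, 4]
  pop 3: no out-edges | ready=[6] | order so far=[1, 2, 4, 3]
  pop 6: indeg[7]->0 | ready=[7] | order so far=[1, 2, 4, 3, 6]
  pop 7: indeg[0]->0; indeg[5]->1 | ready=[0] | order so far=[1, 2, 4, 3, 6, 7]
  pop 0: indeg[5]->0 | ready=[5] | order so far=[1, 2, 4, 3, 6, 7, 0]
  pop 5: no out-edges | ready=[] | order so far=[1, 2, 4, 3, 6, 7, 0, 5]
New canonical toposort: [1, 2, 4, 3, 6, 7, 0, 5]
Compare positions:
  Node 0: index 6 -> 6 (same)
  Node 1: index 0 -> 0 (same)
  Node 2: index 1 -> 1 (same)
  Node 3: index 3 -> 3 (same)
  Node 4: index 2 -> 2 (same)
  Node 5: index 7 -> 7 (same)
  Node 6: index 4 -> 4 (same)
  Node 7: index 5 -> 5 (same)
Nodes that changed position: none

Answer: none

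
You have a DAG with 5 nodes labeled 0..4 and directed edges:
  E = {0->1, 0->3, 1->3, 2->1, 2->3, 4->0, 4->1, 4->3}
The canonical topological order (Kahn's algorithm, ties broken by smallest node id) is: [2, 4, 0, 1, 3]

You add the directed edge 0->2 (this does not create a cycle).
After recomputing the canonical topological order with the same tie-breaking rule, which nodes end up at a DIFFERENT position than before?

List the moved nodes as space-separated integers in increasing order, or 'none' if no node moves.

Old toposort: [2, 4, 0, 1, 3]
Added edge 0->2
Recompute Kahn (smallest-id tiebreak):
  initial in-degrees: [1, 3, 1, 4, 0]
  ready (indeg=0): [4]
  pop 4: indeg[0]->0; indeg[1]->2; indeg[3]->3 | ready=[0] | order so far=[4]
  pop 0: indeg[1]->1; indeg[2]->0; indeg[3]->2 | ready=[2] | order so far=[4, 0]
  pop 2: indeg[1]->0; indeg[3]->1 | ready=[1] | order so far=[4, 0, 2]
  pop 1: indeg[3]->0 | ready=[3] | order so far=[4, 0, 2, 1]
  pop 3: no out-edges | ready=[] | order so far=[4, 0, 2, 1, 3]
New canonical toposort: [4, 0, 2, 1, 3]
Compare positions:
  Node 0: index 2 -> 1 (moved)
  Node 1: index 3 -> 3 (same)
  Node 2: index 0 -> 2 (moved)
  Node 3: index 4 -> 4 (same)
  Node 4: index 1 -> 0 (moved)
Nodes that changed position: 0 2 4

Answer: 0 2 4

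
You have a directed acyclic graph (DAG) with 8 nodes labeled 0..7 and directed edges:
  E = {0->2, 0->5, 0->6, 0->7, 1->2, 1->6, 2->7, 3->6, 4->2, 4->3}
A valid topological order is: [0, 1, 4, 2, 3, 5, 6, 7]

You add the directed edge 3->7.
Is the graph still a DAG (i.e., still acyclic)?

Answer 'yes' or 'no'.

Given toposort: [0, 1, 4, 2, 3, 5, 6, 7]
Position of 3: index 4; position of 7: index 7
New edge 3->7: forward
Forward edge: respects the existing order. Still a DAG, same toposort still valid.
Still a DAG? yes

Answer: yes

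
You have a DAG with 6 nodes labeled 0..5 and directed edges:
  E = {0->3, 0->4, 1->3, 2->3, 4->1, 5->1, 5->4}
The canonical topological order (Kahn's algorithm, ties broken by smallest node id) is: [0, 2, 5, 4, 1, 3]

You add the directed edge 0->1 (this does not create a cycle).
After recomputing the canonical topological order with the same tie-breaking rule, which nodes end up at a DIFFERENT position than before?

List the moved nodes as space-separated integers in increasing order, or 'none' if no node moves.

Old toposort: [0, 2, 5, 4, 1, 3]
Added edge 0->1
Recompute Kahn (smallest-id tiebreak):
  initial in-degrees: [0, 3, 0, 3, 2, 0]
  ready (indeg=0): [0, 2, 5]
  pop 0: indeg[1]->2; indeg[3]->2; indeg[4]->1 | ready=[2, 5] | order so far=[0]
  pop 2: indeg[3]->1 | ready=[5] | order so far=[0, 2]
  pop 5: indeg[1]->1; indeg[4]->0 | ready=[4] | order so far=[0, 2, 5]
  pop 4: indeg[1]->0 | ready=[1] | order so far=[0, 2, 5, 4]
  pop 1: indeg[3]->0 | ready=[3] | order so far=[0, 2, 5, 4, 1]
  pop 3: no out-edges | ready=[] | order so far=[0, 2, 5, 4, 1, 3]
New canonical toposort: [0, 2, 5, 4, 1, 3]
Compare positions:
  Node 0: index 0 -> 0 (same)
  Node 1: index 4 -> 4 (same)
  Node 2: index 1 -> 1 (same)
  Node 3: index 5 -> 5 (same)
  Node 4: index 3 -> 3 (same)
  Node 5: index 2 -> 2 (same)
Nodes that changed position: none

Answer: none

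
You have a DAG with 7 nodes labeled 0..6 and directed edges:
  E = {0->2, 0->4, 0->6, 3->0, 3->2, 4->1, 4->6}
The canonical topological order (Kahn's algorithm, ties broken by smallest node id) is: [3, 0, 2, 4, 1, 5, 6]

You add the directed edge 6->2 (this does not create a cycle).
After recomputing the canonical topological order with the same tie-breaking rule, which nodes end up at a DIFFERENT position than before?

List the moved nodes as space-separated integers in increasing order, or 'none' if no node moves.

Answer: 1 2 4 5 6

Derivation:
Old toposort: [3, 0, 2, 4, 1, 5, 6]
Added edge 6->2
Recompute Kahn (smallest-id tiebreak):
  initial in-degrees: [1, 1, 3, 0, 1, 0, 2]
  ready (indeg=0): [3, 5]
  pop 3: indeg[0]->0; indeg[2]->2 | ready=[0, 5] | order so far=[3]
  pop 0: indeg[2]->1; indeg[4]->0; indeg[6]->1 | ready=[4, 5] | order so far=[3, 0]
  pop 4: indeg[1]->0; indeg[6]->0 | ready=[1, 5, 6] | order so far=[3, 0, 4]
  pop 1: no out-edges | ready=[5, 6] | order so far=[3, 0, 4, 1]
  pop 5: no out-edges | ready=[6] | order so far=[3, 0, 4, 1, 5]
  pop 6: indeg[2]->0 | ready=[2] | order so far=[3, 0, 4, 1, 5, 6]
  pop 2: no out-edges | ready=[] | order so far=[3, 0, 4, 1, 5, 6, 2]
New canonical toposort: [3, 0, 4, 1, 5, 6, 2]
Compare positions:
  Node 0: index 1 -> 1 (same)
  Node 1: index 4 -> 3 (moved)
  Node 2: index 2 -> 6 (moved)
  Node 3: index 0 -> 0 (same)
  Node 4: index 3 -> 2 (moved)
  Node 5: index 5 -> 4 (moved)
  Node 6: index 6 -> 5 (moved)
Nodes that changed position: 1 2 4 5 6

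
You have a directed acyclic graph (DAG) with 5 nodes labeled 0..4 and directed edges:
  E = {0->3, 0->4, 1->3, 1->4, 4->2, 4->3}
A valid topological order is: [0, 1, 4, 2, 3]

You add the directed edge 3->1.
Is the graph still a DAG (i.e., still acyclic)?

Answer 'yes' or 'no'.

Given toposort: [0, 1, 4, 2, 3]
Position of 3: index 4; position of 1: index 1
New edge 3->1: backward (u after v in old order)
Backward edge: old toposort is now invalid. Check if this creates a cycle.
Does 1 already reach 3? Reachable from 1: [1, 2, 3, 4]. YES -> cycle!
Still a DAG? no

Answer: no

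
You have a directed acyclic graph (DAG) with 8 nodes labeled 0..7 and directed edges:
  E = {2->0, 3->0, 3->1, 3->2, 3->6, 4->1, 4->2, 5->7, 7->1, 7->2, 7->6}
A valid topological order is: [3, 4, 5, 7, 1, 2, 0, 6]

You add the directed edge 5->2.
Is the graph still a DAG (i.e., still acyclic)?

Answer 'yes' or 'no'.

Answer: yes

Derivation:
Given toposort: [3, 4, 5, 7, 1, 2, 0, 6]
Position of 5: index 2; position of 2: index 5
New edge 5->2: forward
Forward edge: respects the existing order. Still a DAG, same toposort still valid.
Still a DAG? yes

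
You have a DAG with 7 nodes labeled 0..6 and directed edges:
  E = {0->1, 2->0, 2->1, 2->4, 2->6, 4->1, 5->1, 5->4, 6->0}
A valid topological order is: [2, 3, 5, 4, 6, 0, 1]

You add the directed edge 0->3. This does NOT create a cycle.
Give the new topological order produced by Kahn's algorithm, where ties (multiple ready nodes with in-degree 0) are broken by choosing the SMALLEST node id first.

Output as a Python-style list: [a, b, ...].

Answer: [2, 5, 4, 6, 0, 1, 3]

Derivation:
Old toposort: [2, 3, 5, 4, 6, 0, 1]
Added edge: 0->3
Position of 0 (5) > position of 3 (1). Must reorder: 0 must now come before 3.
Run Kahn's algorithm (break ties by smallest node id):
  initial in-degrees: [2, 4, 0, 1, 2, 0, 1]
  ready (indeg=0): [2, 5]
  pop 2: indeg[0]->1; indeg[1]->3; indeg[4]->1; indeg[6]->0 | ready=[5, 6] | order so far=[2]
  pop 5: indeg[1]->2; indeg[4]->0 | ready=[4, 6] | order so far=[2, 5]
  pop 4: indeg[1]->1 | ready=[6] | order so far=[2, 5, 4]
  pop 6: indeg[0]->0 | ready=[0] | order so far=[2, 5, 4, 6]
  pop 0: indeg[1]->0; indeg[3]->0 | ready=[1, 3] | order so far=[2, 5, 4, 6, 0]
  pop 1: no out-edges | ready=[3] | order so far=[2, 5, 4, 6, 0, 1]
  pop 3: no out-edges | ready=[] | order so far=[2, 5, 4, 6, 0, 1, 3]
  Result: [2, 5, 4, 6, 0, 1, 3]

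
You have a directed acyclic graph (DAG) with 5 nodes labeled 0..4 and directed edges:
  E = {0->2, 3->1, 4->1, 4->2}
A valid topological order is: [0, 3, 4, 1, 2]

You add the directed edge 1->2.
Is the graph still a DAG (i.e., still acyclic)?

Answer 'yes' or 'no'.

Answer: yes

Derivation:
Given toposort: [0, 3, 4, 1, 2]
Position of 1: index 3; position of 2: index 4
New edge 1->2: forward
Forward edge: respects the existing order. Still a DAG, same toposort still valid.
Still a DAG? yes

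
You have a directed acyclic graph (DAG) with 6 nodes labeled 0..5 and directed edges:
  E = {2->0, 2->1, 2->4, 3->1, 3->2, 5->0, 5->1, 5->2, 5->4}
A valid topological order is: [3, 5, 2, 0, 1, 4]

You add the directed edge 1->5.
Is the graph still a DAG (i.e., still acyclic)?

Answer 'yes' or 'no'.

Given toposort: [3, 5, 2, 0, 1, 4]
Position of 1: index 4; position of 5: index 1
New edge 1->5: backward (u after v in old order)
Backward edge: old toposort is now invalid. Check if this creates a cycle.
Does 5 already reach 1? Reachable from 5: [0, 1, 2, 4, 5]. YES -> cycle!
Still a DAG? no

Answer: no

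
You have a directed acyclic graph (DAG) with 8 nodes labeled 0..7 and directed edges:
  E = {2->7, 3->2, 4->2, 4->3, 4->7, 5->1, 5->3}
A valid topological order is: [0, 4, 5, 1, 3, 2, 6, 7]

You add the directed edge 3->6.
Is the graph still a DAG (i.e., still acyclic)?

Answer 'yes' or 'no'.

Given toposort: [0, 4, 5, 1, 3, 2, 6, 7]
Position of 3: index 4; position of 6: index 6
New edge 3->6: forward
Forward edge: respects the existing order. Still a DAG, same toposort still valid.
Still a DAG? yes

Answer: yes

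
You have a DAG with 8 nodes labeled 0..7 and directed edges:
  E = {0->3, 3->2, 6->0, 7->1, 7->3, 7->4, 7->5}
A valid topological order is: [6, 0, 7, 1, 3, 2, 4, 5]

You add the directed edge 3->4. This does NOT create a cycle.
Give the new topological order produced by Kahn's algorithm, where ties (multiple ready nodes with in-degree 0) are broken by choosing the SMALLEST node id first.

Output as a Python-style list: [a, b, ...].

Answer: [6, 0, 7, 1, 3, 2, 4, 5]

Derivation:
Old toposort: [6, 0, 7, 1, 3, 2, 4, 5]
Added edge: 3->4
Position of 3 (4) < position of 4 (6). Old order still valid.
Run Kahn's algorithm (break ties by smallest node id):
  initial in-degrees: [1, 1, 1, 2, 2, 1, 0, 0]
  ready (indeg=0): [6, 7]
  pop 6: indeg[0]->0 | ready=[0, 7] | order so far=[6]
  pop 0: indeg[3]->1 | ready=[7] | order so far=[6, 0]
  pop 7: indeg[1]->0; indeg[3]->0; indeg[4]->1; indeg[5]->0 | ready=[1, 3, 5] | order so far=[6, 0, 7]
  pop 1: no out-edges | ready=[3, 5] | order so far=[6, 0, 7, 1]
  pop 3: indeg[2]->0; indeg[4]->0 | ready=[2, 4, 5] | order so far=[6, 0, 7, 1, 3]
  pop 2: no out-edges | ready=[4, 5] | order so far=[6, 0, 7, 1, 3, 2]
  pop 4: no out-edges | ready=[5] | order so far=[6, 0, 7, 1, 3, 2, 4]
  pop 5: no out-edges | ready=[] | order so far=[6, 0, 7, 1, 3, 2, 4, 5]
  Result: [6, 0, 7, 1, 3, 2, 4, 5]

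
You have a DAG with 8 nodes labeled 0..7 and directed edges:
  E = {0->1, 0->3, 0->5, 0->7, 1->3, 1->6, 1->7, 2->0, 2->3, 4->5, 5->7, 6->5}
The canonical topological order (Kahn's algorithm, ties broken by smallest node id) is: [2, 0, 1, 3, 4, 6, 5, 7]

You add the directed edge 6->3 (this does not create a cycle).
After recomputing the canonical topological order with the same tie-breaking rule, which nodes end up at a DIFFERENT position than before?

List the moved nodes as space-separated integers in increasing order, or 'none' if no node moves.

Old toposort: [2, 0, 1, 3, 4, 6, 5, 7]
Added edge 6->3
Recompute Kahn (smallest-id tiebreak):
  initial in-degrees: [1, 1, 0, 4, 0, 3, 1, 3]
  ready (indeg=0): [2, 4]
  pop 2: indeg[0]->0; indeg[3]->3 | ready=[0, 4] | order so far=[2]
  pop 0: indeg[1]->0; indeg[3]->2; indeg[5]->2; indeg[7]->2 | ready=[1, 4] | order so far=[2, 0]
  pop 1: indeg[3]->1; indeg[6]->0; indeg[7]->1 | ready=[4, 6] | order so far=[2, 0, 1]
  pop 4: indeg[5]->1 | ready=[6] | order so far=[2, 0, 1, 4]
  pop 6: indeg[3]->0; indeg[5]->0 | ready=[3, 5] | order so far=[2, 0, 1, 4, 6]
  pop 3: no out-edges | ready=[5] | order so far=[2, 0, 1, 4, 6, 3]
  pop 5: indeg[7]->0 | ready=[7] | order so far=[2, 0, 1, 4, 6, 3, 5]
  pop 7: no out-edges | ready=[] | order so far=[2, 0, 1, 4, 6, 3, 5, 7]
New canonical toposort: [2, 0, 1, 4, 6, 3, 5, 7]
Compare positions:
  Node 0: index 1 -> 1 (same)
  Node 1: index 2 -> 2 (same)
  Node 2: index 0 -> 0 (same)
  Node 3: index 3 -> 5 (moved)
  Node 4: index 4 -> 3 (moved)
  Node 5: index 6 -> 6 (same)
  Node 6: index 5 -> 4 (moved)
  Node 7: index 7 -> 7 (same)
Nodes that changed position: 3 4 6

Answer: 3 4 6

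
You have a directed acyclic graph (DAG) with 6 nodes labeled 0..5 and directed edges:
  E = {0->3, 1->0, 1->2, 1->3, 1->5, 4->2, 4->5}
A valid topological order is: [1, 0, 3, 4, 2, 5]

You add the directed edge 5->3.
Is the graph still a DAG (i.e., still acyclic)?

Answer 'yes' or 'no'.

Answer: yes

Derivation:
Given toposort: [1, 0, 3, 4, 2, 5]
Position of 5: index 5; position of 3: index 2
New edge 5->3: backward (u after v in old order)
Backward edge: old toposort is now invalid. Check if this creates a cycle.
Does 3 already reach 5? Reachable from 3: [3]. NO -> still a DAG (reorder needed).
Still a DAG? yes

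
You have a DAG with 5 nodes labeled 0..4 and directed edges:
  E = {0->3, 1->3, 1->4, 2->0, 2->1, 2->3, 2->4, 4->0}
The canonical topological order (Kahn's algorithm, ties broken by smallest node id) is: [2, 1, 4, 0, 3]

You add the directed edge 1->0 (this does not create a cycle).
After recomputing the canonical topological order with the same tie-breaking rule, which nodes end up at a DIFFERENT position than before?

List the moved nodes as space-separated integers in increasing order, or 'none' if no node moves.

Old toposort: [2, 1, 4, 0, 3]
Added edge 1->0
Recompute Kahn (smallest-id tiebreak):
  initial in-degrees: [3, 1, 0, 3, 2]
  ready (indeg=0): [2]
  pop 2: indeg[0]->2; indeg[1]->0; indeg[3]->2; indeg[4]->1 | ready=[1] | order so far=[2]
  pop 1: indeg[0]->1; indeg[3]->1; indeg[4]->0 | ready=[4] | order so far=[2, 1]
  pop 4: indeg[0]->0 | ready=[0] | order so far=[2, 1, 4]
  pop 0: indeg[3]->0 | ready=[3] | order so far=[2, 1, 4, 0]
  pop 3: no out-edges | ready=[] | order so far=[2, 1, 4, 0, 3]
New canonical toposort: [2, 1, 4, 0, 3]
Compare positions:
  Node 0: index 3 -> 3 (same)
  Node 1: index 1 -> 1 (same)
  Node 2: index 0 -> 0 (same)
  Node 3: index 4 -> 4 (same)
  Node 4: index 2 -> 2 (same)
Nodes that changed position: none

Answer: none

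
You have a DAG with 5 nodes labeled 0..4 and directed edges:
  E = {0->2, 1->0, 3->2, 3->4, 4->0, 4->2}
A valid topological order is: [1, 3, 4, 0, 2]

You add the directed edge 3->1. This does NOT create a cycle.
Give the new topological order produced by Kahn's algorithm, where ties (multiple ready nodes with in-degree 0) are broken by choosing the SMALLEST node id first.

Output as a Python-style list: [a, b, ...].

Old toposort: [1, 3, 4, 0, 2]
Added edge: 3->1
Position of 3 (1) > position of 1 (0). Must reorder: 3 must now come before 1.
Run Kahn's algorithm (break ties by smallest node id):
  initial in-degrees: [2, 1, 3, 0, 1]
  ready (indeg=0): [3]
  pop 3: indeg[1]->0; indeg[2]->2; indeg[4]->0 | ready=[1, 4] | order so far=[3]
  pop 1: indeg[0]->1 | ready=[4] | order so far=[3, 1]
  pop 4: indeg[0]->0; indeg[2]->1 | ready=[0] | order so far=[3, 1, 4]
  pop 0: indeg[2]->0 | ready=[2] | order so far=[3, 1, 4, 0]
  pop 2: no out-edges | ready=[] | order so far=[3, 1, 4, 0, 2]
  Result: [3, 1, 4, 0, 2]

Answer: [3, 1, 4, 0, 2]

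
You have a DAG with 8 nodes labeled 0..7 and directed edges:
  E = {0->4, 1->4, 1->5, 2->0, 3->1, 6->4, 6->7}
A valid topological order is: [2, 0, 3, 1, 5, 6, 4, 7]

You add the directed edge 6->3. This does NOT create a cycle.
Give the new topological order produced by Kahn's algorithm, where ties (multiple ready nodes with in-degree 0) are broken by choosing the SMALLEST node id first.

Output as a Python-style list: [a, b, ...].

Answer: [2, 0, 6, 3, 1, 4, 5, 7]

Derivation:
Old toposort: [2, 0, 3, 1, 5, 6, 4, 7]
Added edge: 6->3
Position of 6 (5) > position of 3 (2). Must reorder: 6 must now come before 3.
Run Kahn's algorithm (break ties by smallest node id):
  initial in-degrees: [1, 1, 0, 1, 3, 1, 0, 1]
  ready (indeg=0): [2, 6]
  pop 2: indeg[0]->0 | ready=[0, 6] | order so far=[2]
  pop 0: indeg[4]->2 | ready=[6] | order so far=[2, 0]
  pop 6: indeg[3]->0; indeg[4]->1; indeg[7]->0 | ready=[3, 7] | order so far=[2, 0, 6]
  pop 3: indeg[1]->0 | ready=[1, 7] | order so far=[2, 0, 6, 3]
  pop 1: indeg[4]->0; indeg[5]->0 | ready=[4, 5, 7] | order so far=[2, 0, 6, 3, 1]
  pop 4: no out-edges | ready=[5, 7] | order so far=[2, 0, 6, 3, 1, 4]
  pop 5: no out-edges | ready=[7] | order so far=[2, 0, 6, 3, 1, 4, 5]
  pop 7: no out-edges | ready=[] | order so far=[2, 0, 6, 3, 1, 4, 5, 7]
  Result: [2, 0, 6, 3, 1, 4, 5, 7]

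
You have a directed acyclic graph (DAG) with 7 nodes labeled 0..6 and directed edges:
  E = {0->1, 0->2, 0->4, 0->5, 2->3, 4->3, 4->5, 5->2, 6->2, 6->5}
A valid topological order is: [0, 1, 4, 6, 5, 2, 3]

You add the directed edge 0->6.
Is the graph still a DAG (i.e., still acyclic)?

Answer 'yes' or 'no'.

Answer: yes

Derivation:
Given toposort: [0, 1, 4, 6, 5, 2, 3]
Position of 0: index 0; position of 6: index 3
New edge 0->6: forward
Forward edge: respects the existing order. Still a DAG, same toposort still valid.
Still a DAG? yes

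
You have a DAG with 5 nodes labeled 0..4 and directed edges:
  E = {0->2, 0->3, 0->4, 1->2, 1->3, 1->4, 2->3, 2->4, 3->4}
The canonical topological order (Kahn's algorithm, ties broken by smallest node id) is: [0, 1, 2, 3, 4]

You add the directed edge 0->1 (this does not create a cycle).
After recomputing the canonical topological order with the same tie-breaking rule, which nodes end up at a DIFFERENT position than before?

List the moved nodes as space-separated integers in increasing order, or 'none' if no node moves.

Old toposort: [0, 1, 2, 3, 4]
Added edge 0->1
Recompute Kahn (smallest-id tiebreak):
  initial in-degrees: [0, 1, 2, 3, 4]
  ready (indeg=0): [0]
  pop 0: indeg[1]->0; indeg[2]->1; indeg[3]->2; indeg[4]->3 | ready=[1] | order so far=[0]
  pop 1: indeg[2]->0; indeg[3]->1; indeg[4]->2 | ready=[2] | order so far=[0, 1]
  pop 2: indeg[3]->0; indeg[4]->1 | ready=[3] | order so far=[0, 1, 2]
  pop 3: indeg[4]->0 | ready=[4] | order so far=[0, 1, 2, 3]
  pop 4: no out-edges | ready=[] | order so far=[0, 1, 2, 3, 4]
New canonical toposort: [0, 1, 2, 3, 4]
Compare positions:
  Node 0: index 0 -> 0 (same)
  Node 1: index 1 -> 1 (same)
  Node 2: index 2 -> 2 (same)
  Node 3: index 3 -> 3 (same)
  Node 4: index 4 -> 4 (same)
Nodes that changed position: none

Answer: none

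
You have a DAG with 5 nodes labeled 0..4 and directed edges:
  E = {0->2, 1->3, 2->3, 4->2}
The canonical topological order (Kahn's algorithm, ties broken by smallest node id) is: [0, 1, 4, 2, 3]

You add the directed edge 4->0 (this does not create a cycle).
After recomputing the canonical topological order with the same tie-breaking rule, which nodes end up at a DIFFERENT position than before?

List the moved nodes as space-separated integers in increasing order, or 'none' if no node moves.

Old toposort: [0, 1, 4, 2, 3]
Added edge 4->0
Recompute Kahn (smallest-id tiebreak):
  initial in-degrees: [1, 0, 2, 2, 0]
  ready (indeg=0): [1, 4]
  pop 1: indeg[3]->1 | ready=[4] | order so far=[1]
  pop 4: indeg[0]->0; indeg[2]->1 | ready=[0] | order so far=[1, 4]
  pop 0: indeg[2]->0 | ready=[2] | order so far=[1, 4, 0]
  pop 2: indeg[3]->0 | ready=[3] | order so far=[1, 4, 0, 2]
  pop 3: no out-edges | ready=[] | order so far=[1, 4, 0, 2, 3]
New canonical toposort: [1, 4, 0, 2, 3]
Compare positions:
  Node 0: index 0 -> 2 (moved)
  Node 1: index 1 -> 0 (moved)
  Node 2: index 3 -> 3 (same)
  Node 3: index 4 -> 4 (same)
  Node 4: index 2 -> 1 (moved)
Nodes that changed position: 0 1 4

Answer: 0 1 4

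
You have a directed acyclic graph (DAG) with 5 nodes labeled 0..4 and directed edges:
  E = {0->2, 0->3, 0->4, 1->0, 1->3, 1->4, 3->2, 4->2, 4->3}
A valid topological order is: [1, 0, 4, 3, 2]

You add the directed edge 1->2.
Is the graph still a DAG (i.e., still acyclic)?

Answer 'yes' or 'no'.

Given toposort: [1, 0, 4, 3, 2]
Position of 1: index 0; position of 2: index 4
New edge 1->2: forward
Forward edge: respects the existing order. Still a DAG, same toposort still valid.
Still a DAG? yes

Answer: yes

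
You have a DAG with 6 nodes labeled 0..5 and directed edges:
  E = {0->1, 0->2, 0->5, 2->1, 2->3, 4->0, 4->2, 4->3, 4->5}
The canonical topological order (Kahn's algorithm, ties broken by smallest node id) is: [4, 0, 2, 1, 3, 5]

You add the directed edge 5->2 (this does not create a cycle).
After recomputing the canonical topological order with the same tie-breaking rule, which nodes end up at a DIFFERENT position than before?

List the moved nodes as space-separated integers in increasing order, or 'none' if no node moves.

Old toposort: [4, 0, 2, 1, 3, 5]
Added edge 5->2
Recompute Kahn (smallest-id tiebreak):
  initial in-degrees: [1, 2, 3, 2, 0, 2]
  ready (indeg=0): [4]
  pop 4: indeg[0]->0; indeg[2]->2; indeg[3]->1; indeg[5]->1 | ready=[0] | order so far=[4]
  pop 0: indeg[1]->1; indeg[2]->1; indeg[5]->0 | ready=[5] | order so far=[4, 0]
  pop 5: indeg[2]->0 | ready=[2] | order so far=[4, 0, 5]
  pop 2: indeg[1]->0; indeg[3]->0 | ready=[1, 3] | order so far=[4, 0, 5, 2]
  pop 1: no out-edges | ready=[3] | order so far=[4, 0, 5, 2, 1]
  pop 3: no out-edges | ready=[] | order so far=[4, 0, 5, 2, 1, 3]
New canonical toposort: [4, 0, 5, 2, 1, 3]
Compare positions:
  Node 0: index 1 -> 1 (same)
  Node 1: index 3 -> 4 (moved)
  Node 2: index 2 -> 3 (moved)
  Node 3: index 4 -> 5 (moved)
  Node 4: index 0 -> 0 (same)
  Node 5: index 5 -> 2 (moved)
Nodes that changed position: 1 2 3 5

Answer: 1 2 3 5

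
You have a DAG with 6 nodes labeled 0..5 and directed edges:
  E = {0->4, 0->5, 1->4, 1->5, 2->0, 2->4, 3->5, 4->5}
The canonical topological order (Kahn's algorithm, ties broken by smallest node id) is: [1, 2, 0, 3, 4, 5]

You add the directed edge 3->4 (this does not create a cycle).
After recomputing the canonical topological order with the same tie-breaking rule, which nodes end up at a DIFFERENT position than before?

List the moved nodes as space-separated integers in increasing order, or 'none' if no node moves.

Old toposort: [1, 2, 0, 3, 4, 5]
Added edge 3->4
Recompute Kahn (smallest-id tiebreak):
  initial in-degrees: [1, 0, 0, 0, 4, 4]
  ready (indeg=0): [1, 2, 3]
  pop 1: indeg[4]->3; indeg[5]->3 | ready=[2, 3] | order so far=[1]
  pop 2: indeg[0]->0; indeg[4]->2 | ready=[0, 3] | order so far=[1, 2]
  pop 0: indeg[4]->1; indeg[5]->2 | ready=[3] | order so far=[1, 2, 0]
  pop 3: indeg[4]->0; indeg[5]->1 | ready=[4] | order so far=[1, 2, 0, 3]
  pop 4: indeg[5]->0 | ready=[5] | order so far=[1, 2, 0, 3, 4]
  pop 5: no out-edges | ready=[] | order so far=[1, 2, 0, 3, 4, 5]
New canonical toposort: [1, 2, 0, 3, 4, 5]
Compare positions:
  Node 0: index 2 -> 2 (same)
  Node 1: index 0 -> 0 (same)
  Node 2: index 1 -> 1 (same)
  Node 3: index 3 -> 3 (same)
  Node 4: index 4 -> 4 (same)
  Node 5: index 5 -> 5 (same)
Nodes that changed position: none

Answer: none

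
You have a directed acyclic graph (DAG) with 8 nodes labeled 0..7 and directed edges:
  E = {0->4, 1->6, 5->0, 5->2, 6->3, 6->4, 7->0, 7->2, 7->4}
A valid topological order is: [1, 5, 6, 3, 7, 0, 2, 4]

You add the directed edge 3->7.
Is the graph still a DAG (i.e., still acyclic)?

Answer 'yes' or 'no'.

Given toposort: [1, 5, 6, 3, 7, 0, 2, 4]
Position of 3: index 3; position of 7: index 4
New edge 3->7: forward
Forward edge: respects the existing order. Still a DAG, same toposort still valid.
Still a DAG? yes

Answer: yes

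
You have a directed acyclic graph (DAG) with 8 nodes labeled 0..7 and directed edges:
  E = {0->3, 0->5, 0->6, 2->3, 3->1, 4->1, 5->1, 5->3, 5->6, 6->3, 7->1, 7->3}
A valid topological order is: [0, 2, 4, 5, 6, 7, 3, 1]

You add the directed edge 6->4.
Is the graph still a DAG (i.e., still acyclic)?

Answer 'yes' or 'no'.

Given toposort: [0, 2, 4, 5, 6, 7, 3, 1]
Position of 6: index 4; position of 4: index 2
New edge 6->4: backward (u after v in old order)
Backward edge: old toposort is now invalid. Check if this creates a cycle.
Does 4 already reach 6? Reachable from 4: [1, 4]. NO -> still a DAG (reorder needed).
Still a DAG? yes

Answer: yes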